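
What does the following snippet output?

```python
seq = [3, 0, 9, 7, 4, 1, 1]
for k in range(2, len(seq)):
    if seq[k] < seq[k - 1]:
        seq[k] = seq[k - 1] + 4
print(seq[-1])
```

k=2: 9>=0, unchanged → [3, 0, 9, 7, 4, 1, 1]
k=3: 7<9, seq[3] = 9+4 = 13 → [3, 0, 9, 13, 4, 1, 1]
k=4: 4<13, seq[4] = 13+4 = 17 → [3, 0, 9, 13, 17, 1, 1]
k=5: 1<17, seq[5] = 17+4 = 21 → [3, 0, 9, 13, 17, 21, 1]
k=6: 1<21, seq[6] = 21+4 = 25 → [3, 0, 9, 13, 17, 21, 25]

25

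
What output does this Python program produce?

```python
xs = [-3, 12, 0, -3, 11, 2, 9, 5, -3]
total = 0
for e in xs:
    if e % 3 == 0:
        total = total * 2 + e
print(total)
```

99

e=-3: %3==0, total = 0*2+(-3) = -3
e=12: %3==0, total = (-3)*2+12 = 6
e=0: %3==0, total = 6*2+0 = 12
e=-3: %3==0, total = 12*2+(-3) = 21
e=11: not %3==0
e=2: not %3==0
e=9: %3==0, total = 21*2+9 = 51
e=5: not %3==0
e=-3: %3==0, total = 51*2+(-3) = 99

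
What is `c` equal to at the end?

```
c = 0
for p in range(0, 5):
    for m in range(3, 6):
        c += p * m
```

120

p=0,m=3: c = 0+0 = 0
p=0,m=4: c = 0+0 = 0
p=0,m=5: c = 0+0 = 0
p=1,m=3: c = 0+3 = 3
p=1,m=4: c = 3+4 = 7
p=1,m=5: c = 7+5 = 12
p=2,m=3: c = 12+6 = 18
p=2,m=4: c = 18+8 = 26
p=2,m=5: c = 26+10 = 36
p=3,m=3: c = 36+9 = 45
p=3,m=4: c = 45+12 = 57
p=3,m=5: c = 57+15 = 72
p=4,m=3: c = 72+12 = 84
p=4,m=4: c = 84+16 = 100
p=4,m=5: c = 100+20 = 120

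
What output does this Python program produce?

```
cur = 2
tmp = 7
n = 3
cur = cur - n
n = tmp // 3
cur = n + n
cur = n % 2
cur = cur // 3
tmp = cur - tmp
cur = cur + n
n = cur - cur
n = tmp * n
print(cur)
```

2

cur = 2-3 = -1
n = 7//3 = 2
cur = 2+2 = 4
cur = 2%2 = 0
cur = 0//3 = 0
tmp = 0-7 = -7
cur = 0+2 = 2
n = 2-2 = 0
n = (-7)*0 = 0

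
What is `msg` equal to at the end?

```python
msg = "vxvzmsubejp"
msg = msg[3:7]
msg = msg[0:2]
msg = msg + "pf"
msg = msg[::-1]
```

'fpmz'

slice [3:7] → 'zmsu'
slice [0:2] → 'zm'
+ 'pf' → 'zmpf'
reverse → 'fpmz'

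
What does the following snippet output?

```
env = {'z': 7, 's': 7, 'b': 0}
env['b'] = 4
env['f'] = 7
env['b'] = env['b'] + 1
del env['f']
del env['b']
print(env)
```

env['b'] = 4 → {'z': 7, 's': 7, 'b': 4}
env['f'] = 7 → {'z': 7, 's': 7, 'b': 4, 'f': 7}
env['b'] = env['b']+1 = 5 → {'z': 7, 's': 7, 'b': 5, 'f': 7}
del 'f' → {'z': 7, 's': 7, 'b': 5}
del 'b' → {'z': 7, 's': 7}

{'z': 7, 's': 7}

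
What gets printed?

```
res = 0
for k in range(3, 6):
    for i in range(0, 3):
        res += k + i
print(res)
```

45

k=3,i=0: res = 0+3 = 3
k=3,i=1: res = 3+4 = 7
k=3,i=2: res = 7+5 = 12
k=4,i=0: res = 12+4 = 16
k=4,i=1: res = 16+5 = 21
k=4,i=2: res = 21+6 = 27
k=5,i=0: res = 27+5 = 32
k=5,i=1: res = 32+6 = 38
k=5,i=2: res = 38+7 = 45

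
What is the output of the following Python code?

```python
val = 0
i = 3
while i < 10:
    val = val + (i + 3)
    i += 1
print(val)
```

i=3: val = 0+6 = 6
i=4: val = 6+7 = 13
i=5: val = 13+8 = 21
i=6: val = 21+9 = 30
i=7: val = 30+10 = 40
i=8: val = 40+11 = 51
i=9: val = 51+12 = 63

63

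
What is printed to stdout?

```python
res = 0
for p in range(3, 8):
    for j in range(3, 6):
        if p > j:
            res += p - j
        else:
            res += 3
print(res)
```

p=3,j=3: not 3>3, res = 0+3 = 3
p=3,j=4: not 3>4, res = 3+3 = 6
p=3,j=5: not 3>5, res = 6+3 = 9
p=4,j=3: 4>3, res = 9+1 = 10
p=4,j=4: not 4>4, res = 10+3 = 13
p=4,j=5: not 4>5, res = 13+3 = 16
p=5,j=3: 5>3, res = 16+2 = 18
p=5,j=4: 5>4, res = 18+1 = 19
p=5,j=5: not 5>5, res = 19+3 = 22
p=6,j=3: 6>3, res = 22+3 = 25
p=6,j=4: 6>4, res = 25+2 = 27
p=6,j=5: 6>5, res = 27+1 = 28
p=7,j=3: 7>3, res = 28+4 = 32
p=7,j=4: 7>4, res = 32+3 = 35
p=7,j=5: 7>5, res = 35+2 = 37

37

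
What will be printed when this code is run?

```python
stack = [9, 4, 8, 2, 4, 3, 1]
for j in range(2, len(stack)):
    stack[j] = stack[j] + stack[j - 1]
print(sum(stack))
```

j=2: stack[2] = 8+4 = 12 → [9, 4, 12, 2, 4, 3, 1]
j=3: stack[3] = 2+12 = 14 → [9, 4, 12, 14, 4, 3, 1]
j=4: stack[4] = 4+14 = 18 → [9, 4, 12, 14, 18, 3, 1]
j=5: stack[5] = 3+18 = 21 → [9, 4, 12, 14, 18, 21, 1]
j=6: stack[6] = 1+21 = 22 → [9, 4, 12, 14, 18, 21, 22]
sum = 100

100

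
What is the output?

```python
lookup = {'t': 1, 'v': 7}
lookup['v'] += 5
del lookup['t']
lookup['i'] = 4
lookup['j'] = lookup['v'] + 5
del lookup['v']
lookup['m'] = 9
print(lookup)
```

{'i': 4, 'j': 17, 'm': 9}

lookup['v'] = 7+5 = 12 → {'t': 1, 'v': 12}
del 't' → {'v': 12}
lookup['i'] = 4 → {'v': 12, 'i': 4}
lookup['j'] = lookup['v']+5 = 17 → {'v': 12, 'i': 4, 'j': 17}
del 'v' → {'i': 4, 'j': 17}
lookup['m'] = 9 → {'i': 4, 'j': 17, 'm': 9}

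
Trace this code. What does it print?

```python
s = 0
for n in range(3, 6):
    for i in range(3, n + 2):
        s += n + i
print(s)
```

75

n=3,i=3: s = 0+6 = 6
n=3,i=4: s = 6+7 = 13
n=4,i=3: s = 13+7 = 20
n=4,i=4: s = 20+8 = 28
n=4,i=5: s = 28+9 = 37
n=5,i=3: s = 37+8 = 45
n=5,i=4: s = 45+9 = 54
n=5,i=5: s = 54+10 = 64
n=5,i=6: s = 64+11 = 75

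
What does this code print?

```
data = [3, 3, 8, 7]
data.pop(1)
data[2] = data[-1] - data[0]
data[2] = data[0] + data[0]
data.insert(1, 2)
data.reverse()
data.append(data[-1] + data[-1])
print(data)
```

pop(1) removes 3 → [3, 8, 7]
data[2] = data[-1]-data[0] = 7-3 = 4 → [3, 8, 4]
data[2] = data[0]+data[0] = 3+3 = 6 → [3, 8, 6]
insert 2 at 1 → [3, 2, 8, 6]
reverse → [6, 8, 2, 3]
append data[-1]+data[-1] = 3+3 = 6 → [6, 8, 2, 3, 6]

[6, 8, 2, 3, 6]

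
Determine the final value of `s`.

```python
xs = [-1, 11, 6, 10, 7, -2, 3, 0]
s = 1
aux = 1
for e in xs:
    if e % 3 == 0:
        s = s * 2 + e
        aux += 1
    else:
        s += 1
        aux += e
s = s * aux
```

e=-1: not %3==0, s = 1+1 = 2; aux=0
e=11: not %3==0, s = 2+1 = 3; aux=11
e=6: %3==0, s = 3*2+6 = 12; aux=12
e=10: not %3==0, s = 12+1 = 13; aux=22
e=7: not %3==0, s = 13+1 = 14; aux=29
e=-2: not %3==0, s = 14+1 = 15; aux=27
e=3: %3==0, s = 15*2+3 = 33; aux=28
e=0: %3==0, s = 33*2+0 = 66; aux=29
s*aux = 66*29 = 1914

1914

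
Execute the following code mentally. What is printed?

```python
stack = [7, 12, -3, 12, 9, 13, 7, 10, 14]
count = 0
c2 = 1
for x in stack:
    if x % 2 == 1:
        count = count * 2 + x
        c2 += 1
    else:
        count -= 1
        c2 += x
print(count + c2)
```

x=7: odd, count = 0*2+7 = 7; c2=2
x=12: not odd, count = 7-1 = 6; c2=14
x=-3: odd, count = 6*2+(-3) = 9; c2=15
x=12: not odd, count = 9-1 = 8; c2=27
x=9: odd, count = 8*2+9 = 25; c2=28
x=13: odd, count = 25*2+13 = 63; c2=29
x=7: odd, count = 63*2+7 = 133; c2=30
x=10: not odd, count = 133-1 = 132; c2=40
x=14: not odd, count = 132-1 = 131; c2=54
count+c2 = 131+54 = 185

185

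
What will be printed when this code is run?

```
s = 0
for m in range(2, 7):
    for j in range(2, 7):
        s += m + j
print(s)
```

m=2,j=2: s = 0+4 = 4
m=2,j=3: s = 4+5 = 9
m=2,j=4: s = 9+6 = 15
m=2,j=5: s = 15+7 = 22
m=2,j=6: s = 22+8 = 30
m=3,j=2: s = 30+5 = 35
m=3,j=3: s = 35+6 = 41
m=3,j=4: s = 41+7 = 48
m=3,j=5: s = 48+8 = 56
m=3,j=6: s = 56+9 = 65
m=4,j=2: s = 65+6 = 71
m=4,j=3: s = 71+7 = 78
m=4,j=4: s = 78+8 = 86
m=4,j=5: s = 86+9 = 95
m=4,j=6: s = 95+10 = 105
m=5,j=2: s = 105+7 = 112
m=5,j=3: s = 112+8 = 120
m=5,j=4: s = 120+9 = 129
m=5,j=5: s = 129+10 = 139
m=5,j=6: s = 139+11 = 150
m=6,j=2: s = 150+8 = 158
m=6,j=3: s = 158+9 = 167
m=6,j=4: s = 167+10 = 177
m=6,j=5: s = 177+11 = 188
m=6,j=6: s = 188+12 = 200

200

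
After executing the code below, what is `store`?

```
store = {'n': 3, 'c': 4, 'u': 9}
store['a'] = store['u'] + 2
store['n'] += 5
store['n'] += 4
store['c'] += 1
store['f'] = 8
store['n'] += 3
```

store['a'] = store['u']+2 = 11 → {'n': 3, 'c': 4, 'u': 9, 'a': 11}
store['n'] = 3+5 = 8 → {'n': 8, 'c': 4, 'u': 9, 'a': 11}
store['n'] = 8+4 = 12 → {'n': 12, 'c': 4, 'u': 9, 'a': 11}
store['c'] = 4+1 = 5 → {'n': 12, 'c': 5, 'u': 9, 'a': 11}
store['f'] = 8 → {'n': 12, 'c': 5, 'u': 9, 'a': 11, 'f': 8}
store['n'] = 12+3 = 15 → {'n': 15, 'c': 5, 'u': 9, 'a': 11, 'f': 8}

{'n': 15, 'c': 5, 'u': 9, 'a': 11, 'f': 8}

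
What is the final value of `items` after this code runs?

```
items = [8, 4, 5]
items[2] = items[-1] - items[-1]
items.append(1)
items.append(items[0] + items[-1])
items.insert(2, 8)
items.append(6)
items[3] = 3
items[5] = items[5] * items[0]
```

[8, 4, 8, 3, 1, 72, 6]

items[2] = items[-1]-items[-1] = 5-5 = 0 → [8, 4, 0]
append 1 → [8, 4, 0, 1]
append items[0]+items[-1] = 8+1 = 9 → [8, 4, 0, 1, 9]
insert 8 at 2 → [8, 4, 8, 0, 1, 9]
append 6 → [8, 4, 8, 0, 1, 9, 6]
items[3] = 3 → [8, 4, 8, 3, 1, 9, 6]
items[5] = items[5]*items[0] = 9*8 = 72 → [8, 4, 8, 3, 1, 72, 6]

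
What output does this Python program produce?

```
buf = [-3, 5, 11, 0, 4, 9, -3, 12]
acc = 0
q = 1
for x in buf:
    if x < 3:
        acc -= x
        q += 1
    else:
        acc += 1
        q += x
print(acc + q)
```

56

x=-3: <3, acc = 0-(-3) = 3; q=2
x=5: not <3, acc = 3+1 = 4; q=7
x=11: not <3, acc = 4+1 = 5; q=18
x=0: <3, acc = 5-0 = 5; q=19
x=4: not <3, acc = 5+1 = 6; q=23
x=9: not <3, acc = 6+1 = 7; q=32
x=-3: <3, acc = 7-(-3) = 10; q=33
x=12: not <3, acc = 10+1 = 11; q=45
acc+q = 11+45 = 56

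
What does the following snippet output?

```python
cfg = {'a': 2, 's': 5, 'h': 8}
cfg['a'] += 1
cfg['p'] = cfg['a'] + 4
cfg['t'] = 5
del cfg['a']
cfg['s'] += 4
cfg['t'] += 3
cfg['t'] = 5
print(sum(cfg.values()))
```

cfg['a'] = 2+1 = 3 → {'a': 3, 's': 5, 'h': 8}
cfg['p'] = cfg['a']+4 = 7 → {'a': 3, 's': 5, 'h': 8, 'p': 7}
cfg['t'] = 5 → {'a': 3, 's': 5, 'h': 8, 'p': 7, 't': 5}
del 'a' → {'s': 5, 'h': 8, 'p': 7, 't': 5}
cfg['s'] = 5+4 = 9 → {'s': 9, 'h': 8, 'p': 7, 't': 5}
cfg['t'] = 5+3 = 8 → {'s': 9, 'h': 8, 'p': 7, 't': 8}
cfg['t'] = 5 → {'s': 9, 'h': 8, 'p': 7, 't': 5}
sum of values = 29

29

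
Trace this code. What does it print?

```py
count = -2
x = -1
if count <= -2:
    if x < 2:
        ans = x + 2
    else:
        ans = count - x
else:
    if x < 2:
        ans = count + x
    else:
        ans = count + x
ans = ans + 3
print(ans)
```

count=-2, x=-1
count <= -2 is True; x < 2 is True
→ ans = x + 2 = 1
ans = 1+3 = 4

4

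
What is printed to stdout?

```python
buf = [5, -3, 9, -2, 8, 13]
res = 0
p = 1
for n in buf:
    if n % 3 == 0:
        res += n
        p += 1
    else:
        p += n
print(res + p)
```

n=5: not %3==0; p=6
n=-3: %3==0, res = 0+(-3) = -3; p=7
n=9: %3==0, res = (-3)+9 = 6; p=8
n=-2: not %3==0; p=6
n=8: not %3==0; p=14
n=13: not %3==0; p=27
res+p = 6+27 = 33

33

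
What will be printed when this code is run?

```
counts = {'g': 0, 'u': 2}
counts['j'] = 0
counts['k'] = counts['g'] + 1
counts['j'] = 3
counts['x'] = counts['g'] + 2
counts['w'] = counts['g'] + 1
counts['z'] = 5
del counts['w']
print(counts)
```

counts['j'] = 0 → {'g': 0, 'u': 2, 'j': 0}
counts['k'] = counts['g']+1 = 1 → {'g': 0, 'u': 2, 'j': 0, 'k': 1}
counts['j'] = 3 → {'g': 0, 'u': 2, 'j': 3, 'k': 1}
counts['x'] = counts['g']+2 = 2 → {'g': 0, 'u': 2, 'j': 3, 'k': 1, 'x': 2}
counts['w'] = counts['g']+1 = 1 → {'g': 0, 'u': 2, 'j': 3, 'k': 1, 'x': 2, 'w': 1}
counts['z'] = 5 → {'g': 0, 'u': 2, 'j': 3, 'k': 1, 'x': 2, 'w': 1, 'z': 5}
del 'w' → {'g': 0, 'u': 2, 'j': 3, 'k': 1, 'x': 2, 'z': 5}

{'g': 0, 'u': 2, 'j': 3, 'k': 1, 'x': 2, 'z': 5}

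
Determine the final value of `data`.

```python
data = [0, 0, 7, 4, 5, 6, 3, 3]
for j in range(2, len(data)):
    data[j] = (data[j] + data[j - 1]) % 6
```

[0, 0, 1, 5, 4, 4, 1, 4]

j=2: data[2] = (7+0)%6 = 1 → [0, 0, 1, 4, 5, 6, 3, 3]
j=3: data[3] = (4+1)%6 = 5 → [0, 0, 1, 5, 5, 6, 3, 3]
j=4: data[4] = (5+5)%6 = 4 → [0, 0, 1, 5, 4, 6, 3, 3]
j=5: data[5] = (6+4)%6 = 4 → [0, 0, 1, 5, 4, 4, 3, 3]
j=6: data[6] = (3+4)%6 = 1 → [0, 0, 1, 5, 4, 4, 1, 3]
j=7: data[7] = (3+1)%6 = 4 → [0, 0, 1, 5, 4, 4, 1, 4]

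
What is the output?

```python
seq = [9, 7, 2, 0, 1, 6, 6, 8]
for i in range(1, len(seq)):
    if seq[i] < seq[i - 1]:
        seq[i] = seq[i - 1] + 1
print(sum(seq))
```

i=1: 7<9, seq[1] = 9+1 = 10 → [9, 10, 2, 0, 1, 6, 6, 8]
i=2: 2<10, seq[2] = 10+1 = 11 → [9, 10, 11, 0, 1, 6, 6, 8]
i=3: 0<11, seq[3] = 11+1 = 12 → [9, 10, 11, 12, 1, 6, 6, 8]
i=4: 1<12, seq[4] = 12+1 = 13 → [9, 10, 11, 12, 13, 6, 6, 8]
i=5: 6<13, seq[5] = 13+1 = 14 → [9, 10, 11, 12, 13, 14, 6, 8]
i=6: 6<14, seq[6] = 14+1 = 15 → [9, 10, 11, 12, 13, 14, 15, 8]
i=7: 8<15, seq[7] = 15+1 = 16 → [9, 10, 11, 12, 13, 14, 15, 16]
sum = 100

100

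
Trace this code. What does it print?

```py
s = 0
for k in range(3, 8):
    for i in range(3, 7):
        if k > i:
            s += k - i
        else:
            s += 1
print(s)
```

k=3,i=3: not 3>3, s = 0+1 = 1
k=3,i=4: not 3>4, s = 1+1 = 2
k=3,i=5: not 3>5, s = 2+1 = 3
k=3,i=6: not 3>6, s = 3+1 = 4
k=4,i=3: 4>3, s = 4+1 = 5
k=4,i=4: not 4>4, s = 5+1 = 6
k=4,i=5: not 4>5, s = 6+1 = 7
k=4,i=6: not 4>6, s = 7+1 = 8
k=5,i=3: 5>3, s = 8+2 = 10
k=5,i=4: 5>4, s = 10+1 = 11
k=5,i=5: not 5>5, s = 11+1 = 12
k=5,i=6: not 5>6, s = 12+1 = 13
k=6,i=3: 6>3, s = 13+3 = 16
k=6,i=4: 6>4, s = 16+2 = 18
k=6,i=5: 6>5, s = 18+1 = 19
k=6,i=6: not 6>6, s = 19+1 = 20
k=7,i=3: 7>3, s = 20+4 = 24
k=7,i=4: 7>4, s = 24+3 = 27
k=7,i=5: 7>5, s = 27+2 = 29
k=7,i=6: 7>6, s = 29+1 = 30

30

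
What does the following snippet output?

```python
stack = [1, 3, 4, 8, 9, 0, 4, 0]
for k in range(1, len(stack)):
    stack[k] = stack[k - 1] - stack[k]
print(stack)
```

[1, -2, -6, -14, -23, -23, -27, -27]

k=1: stack[1] = 1-3 = -2 → [1, -2, 4, 8, 9, 0, 4, 0]
k=2: stack[2] = (-2)-4 = -6 → [1, -2, -6, 8, 9, 0, 4, 0]
k=3: stack[3] = (-6)-8 = -14 → [1, -2, -6, -14, 9, 0, 4, 0]
k=4: stack[4] = (-14)-9 = -23 → [1, -2, -6, -14, -23, 0, 4, 0]
k=5: stack[5] = (-23)-0 = -23 → [1, -2, -6, -14, -23, -23, 4, 0]
k=6: stack[6] = (-23)-4 = -27 → [1, -2, -6, -14, -23, -23, -27, 0]
k=7: stack[7] = (-27)-0 = -27 → [1, -2, -6, -14, -23, -23, -27, -27]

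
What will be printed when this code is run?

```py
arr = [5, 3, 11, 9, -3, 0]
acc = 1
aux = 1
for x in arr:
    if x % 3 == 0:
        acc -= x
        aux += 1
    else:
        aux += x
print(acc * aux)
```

x=5: not %3==0; aux=6
x=3: %3==0, acc = 1-3 = -2; aux=7
x=11: not %3==0; aux=18
x=9: %3==0, acc = (-2)-9 = -11; aux=19
x=-3: %3==0, acc = (-11)-(-3) = -8; aux=20
x=0: %3==0, acc = (-8)-0 = -8; aux=21
acc*aux = (-8)*21 = -168

-168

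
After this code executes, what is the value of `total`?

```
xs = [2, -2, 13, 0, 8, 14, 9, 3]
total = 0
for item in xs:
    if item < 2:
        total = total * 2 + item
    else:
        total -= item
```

-72

item=2: not <2, total = 0-2 = -2
item=-2: <2, total = (-2)*2+(-2) = -6
item=13: not <2, total = (-6)-13 = -19
item=0: <2, total = (-19)*2+0 = -38
item=8: not <2, total = (-38)-8 = -46
item=14: not <2, total = (-46)-14 = -60
item=9: not <2, total = (-60)-9 = -69
item=3: not <2, total = (-69)-3 = -72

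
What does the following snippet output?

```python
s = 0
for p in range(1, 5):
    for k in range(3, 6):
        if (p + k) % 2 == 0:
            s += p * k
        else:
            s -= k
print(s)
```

32

p=1,k=3: even sum, s = 0+3 = 3
p=1,k=4: odd sum, s = 3-4 = -1
p=1,k=5: even sum, s = (-1)+5 = 4
p=2,k=3: odd sum, s = 4-3 = 1
p=2,k=4: even sum, s = 1+8 = 9
p=2,k=5: odd sum, s = 9-5 = 4
p=3,k=3: even sum, s = 4+9 = 13
p=3,k=4: odd sum, s = 13-4 = 9
p=3,k=5: even sum, s = 9+15 = 24
p=4,k=3: odd sum, s = 24-3 = 21
p=4,k=4: even sum, s = 21+16 = 37
p=4,k=5: odd sum, s = 37-5 = 32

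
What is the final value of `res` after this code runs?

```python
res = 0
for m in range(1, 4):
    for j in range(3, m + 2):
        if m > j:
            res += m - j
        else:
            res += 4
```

m=2,j=3: not 2>3, res = 0+4 = 4
m=3,j=3: not 3>3, res = 4+4 = 8
m=3,j=4: not 3>4, res = 8+4 = 12

12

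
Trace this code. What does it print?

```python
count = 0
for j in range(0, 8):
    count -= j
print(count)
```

j=0: count = 0-0 = 0
j=1: count = 0-1 = -1
j=2: count = (-1)-2 = -3
j=3: count = (-3)-3 = -6
j=4: count = (-6)-4 = -10
j=5: count = (-10)-5 = -15
j=6: count = (-15)-6 = -21
j=7: count = (-21)-7 = -28

-28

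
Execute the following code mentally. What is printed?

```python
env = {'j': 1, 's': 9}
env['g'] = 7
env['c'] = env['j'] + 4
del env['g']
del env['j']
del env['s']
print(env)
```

{'c': 5}

env['g'] = 7 → {'j': 1, 's': 9, 'g': 7}
env['c'] = env['j']+4 = 5 → {'j': 1, 's': 9, 'g': 7, 'c': 5}
del 'g' → {'j': 1, 's': 9, 'c': 5}
del 'j' → {'s': 9, 'c': 5}
del 's' → {'c': 5}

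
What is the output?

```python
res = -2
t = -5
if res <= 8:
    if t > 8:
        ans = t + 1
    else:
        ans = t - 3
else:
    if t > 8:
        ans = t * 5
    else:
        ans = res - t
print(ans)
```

-8

res=-2, t=-5
res <= 8 is True; t > 8 is False
→ ans = t - 3 = -8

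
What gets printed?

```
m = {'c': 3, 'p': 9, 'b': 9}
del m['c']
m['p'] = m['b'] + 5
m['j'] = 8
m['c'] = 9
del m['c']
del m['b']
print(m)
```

del 'c' → {'p': 9, 'b': 9}
m['p'] = m['b']+5 = 14 → {'p': 14, 'b': 9}
m['j'] = 8 → {'p': 14, 'b': 9, 'j': 8}
m['c'] = 9 → {'p': 14, 'b': 9, 'j': 8, 'c': 9}
del 'c' → {'p': 14, 'b': 9, 'j': 8}
del 'b' → {'p': 14, 'j': 8}

{'p': 14, 'j': 8}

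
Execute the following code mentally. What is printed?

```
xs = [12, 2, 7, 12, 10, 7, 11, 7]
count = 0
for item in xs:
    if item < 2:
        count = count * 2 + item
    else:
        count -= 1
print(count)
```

item=12: not <2, count = 0-1 = -1
item=2: not <2, count = (-1)-1 = -2
item=7: not <2, count = (-2)-1 = -3
item=12: not <2, count = (-3)-1 = -4
item=10: not <2, count = (-4)-1 = -5
item=7: not <2, count = (-5)-1 = -6
item=11: not <2, count = (-6)-1 = -7
item=7: not <2, count = (-7)-1 = -8

-8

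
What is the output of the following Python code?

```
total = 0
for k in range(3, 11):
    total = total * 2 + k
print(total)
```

k=3: total = 0*2+3 = 3
k=4: total = 3*2+4 = 10
k=5: total = 10*2+5 = 25
k=6: total = 25*2+6 = 56
k=7: total = 56*2+7 = 119
k=8: total = 119*2+8 = 246
k=9: total = 246*2+9 = 501
k=10: total = 501*2+10 = 1012

1012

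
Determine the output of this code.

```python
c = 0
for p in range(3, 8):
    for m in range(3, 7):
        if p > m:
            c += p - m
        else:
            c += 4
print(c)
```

60

p=3,m=3: not 3>3, c = 0+4 = 4
p=3,m=4: not 3>4, c = 4+4 = 8
p=3,m=5: not 3>5, c = 8+4 = 12
p=3,m=6: not 3>6, c = 12+4 = 16
p=4,m=3: 4>3, c = 16+1 = 17
p=4,m=4: not 4>4, c = 17+4 = 21
p=4,m=5: not 4>5, c = 21+4 = 25
p=4,m=6: not 4>6, c = 25+4 = 29
p=5,m=3: 5>3, c = 29+2 = 31
p=5,m=4: 5>4, c = 31+1 = 32
p=5,m=5: not 5>5, c = 32+4 = 36
p=5,m=6: not 5>6, c = 36+4 = 40
p=6,m=3: 6>3, c = 40+3 = 43
p=6,m=4: 6>4, c = 43+2 = 45
p=6,m=5: 6>5, c = 45+1 = 46
p=6,m=6: not 6>6, c = 46+4 = 50
p=7,m=3: 7>3, c = 50+4 = 54
p=7,m=4: 7>4, c = 54+3 = 57
p=7,m=5: 7>5, c = 57+2 = 59
p=7,m=6: 7>6, c = 59+1 = 60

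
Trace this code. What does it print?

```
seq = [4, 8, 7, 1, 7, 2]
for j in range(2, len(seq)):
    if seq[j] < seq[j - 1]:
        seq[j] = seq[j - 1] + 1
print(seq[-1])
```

12

j=2: 7<8, seq[2] = 8+1 = 9 → [4, 8, 9, 1, 7, 2]
j=3: 1<9, seq[3] = 9+1 = 10 → [4, 8, 9, 10, 7, 2]
j=4: 7<10, seq[4] = 10+1 = 11 → [4, 8, 9, 10, 11, 2]
j=5: 2<11, seq[5] = 11+1 = 12 → [4, 8, 9, 10, 11, 12]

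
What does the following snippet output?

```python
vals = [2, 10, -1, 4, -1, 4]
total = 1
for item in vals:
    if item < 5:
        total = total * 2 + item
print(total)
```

74

item=2: <5, total = 1*2+2 = 4
item=10: not <5
item=-1: <5, total = 4*2+(-1) = 7
item=4: <5, total = 7*2+4 = 18
item=-1: <5, total = 18*2+(-1) = 35
item=4: <5, total = 35*2+4 = 74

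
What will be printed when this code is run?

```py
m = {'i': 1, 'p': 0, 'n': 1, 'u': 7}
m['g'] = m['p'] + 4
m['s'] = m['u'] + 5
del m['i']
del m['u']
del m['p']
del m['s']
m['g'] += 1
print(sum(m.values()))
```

m['g'] = m['p']+4 = 4 → {'i': 1, 'p': 0, 'n': 1, 'u': 7, 'g': 4}
m['s'] = m['u']+5 = 12 → {'i': 1, 'p': 0, 'n': 1, 'u': 7, 'g': 4, 's': 12}
del 'i' → {'p': 0, 'n': 1, 'u': 7, 'g': 4, 's': 12}
del 'u' → {'p': 0, 'n': 1, 'g': 4, 's': 12}
del 'p' → {'n': 1, 'g': 4, 's': 12}
del 's' → {'n': 1, 'g': 4}
m['g'] = 4+1 = 5 → {'n': 1, 'g': 5}
sum of values = 6

6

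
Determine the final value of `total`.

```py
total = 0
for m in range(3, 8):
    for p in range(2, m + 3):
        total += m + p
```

300

m=3,p=2: total = 0+5 = 5
m=3,p=3: total = 5+6 = 11
m=3,p=4: total = 11+7 = 18
m=3,p=5: total = 18+8 = 26
m=4,p=2: total = 26+6 = 32
m=4,p=3: total = 32+7 = 39
m=4,p=4: total = 39+8 = 47
m=4,p=5: total = 47+9 = 56
m=4,p=6: total = 56+10 = 66
m=5,p=2: total = 66+7 = 73
m=5,p=3: total = 73+8 = 81
m=5,p=4: total = 81+9 = 90
m=5,p=5: total = 90+10 = 100
m=5,p=6: total = 100+11 = 111
m=5,p=7: total = 111+12 = 123
m=6,p=2: total = 123+8 = 131
m=6,p=3: total = 131+9 = 140
m=6,p=4: total = 140+10 = 150
m=6,p=5: total = 150+11 = 161
m=6,p=6: total = 161+12 = 173
m=6,p=7: total = 173+13 = 186
m=6,p=8: total = 186+14 = 200
m=7,p=2: total = 200+9 = 209
m=7,p=3: total = 209+10 = 219
m=7,p=4: total = 219+11 = 230
m=7,p=5: total = 230+12 = 242
m=7,p=6: total = 242+13 = 255
m=7,p=7: total = 255+14 = 269
m=7,p=8: total = 269+15 = 284
m=7,p=9: total = 284+16 = 300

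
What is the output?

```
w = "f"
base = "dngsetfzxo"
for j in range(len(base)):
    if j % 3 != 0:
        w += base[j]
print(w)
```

j=0: skip
j=1: add 'n' → 'fn'
j=2: add 'g' → 'fng'
j=3: skip
j=4: add 'e' → 'fnge'
j=5: add 't' → 'fnget'
j=6: skip
j=7: add 'z' → 'fngetz'
j=8: add 'x' → 'fngetzx'
j=9: skip

fngetzx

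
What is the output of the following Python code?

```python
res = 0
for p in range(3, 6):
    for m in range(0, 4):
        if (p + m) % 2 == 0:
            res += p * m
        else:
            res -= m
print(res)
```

32

p=3,m=0: odd sum, res = 0-0 = 0
p=3,m=1: even sum, res = 0+3 = 3
p=3,m=2: odd sum, res = 3-2 = 1
p=3,m=3: even sum, res = 1+9 = 10
p=4,m=0: even sum, res = 10+0 = 10
p=4,m=1: odd sum, res = 10-1 = 9
p=4,m=2: even sum, res = 9+8 = 17
p=4,m=3: odd sum, res = 17-3 = 14
p=5,m=0: odd sum, res = 14-0 = 14
p=5,m=1: even sum, res = 14+5 = 19
p=5,m=2: odd sum, res = 19-2 = 17
p=5,m=3: even sum, res = 17+15 = 32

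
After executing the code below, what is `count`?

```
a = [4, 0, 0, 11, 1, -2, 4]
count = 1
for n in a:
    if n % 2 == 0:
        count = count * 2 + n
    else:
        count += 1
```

n=4: even, count = 1*2+4 = 6
n=0: even, count = 6*2+0 = 12
n=0: even, count = 12*2+0 = 24
n=11: not even, count = 24+1 = 25
n=1: not even, count = 25+1 = 26
n=-2: even, count = 26*2+(-2) = 50
n=4: even, count = 50*2+4 = 104

104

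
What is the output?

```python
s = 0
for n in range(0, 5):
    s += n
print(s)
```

10

n=0: s = 0+0 = 0
n=1: s = 0+1 = 1
n=2: s = 1+2 = 3
n=3: s = 3+3 = 6
n=4: s = 6+4 = 10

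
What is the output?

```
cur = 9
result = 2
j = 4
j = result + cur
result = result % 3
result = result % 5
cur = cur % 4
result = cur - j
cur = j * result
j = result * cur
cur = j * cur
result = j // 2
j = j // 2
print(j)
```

j = 2+9 = 11
result = 2%3 = 2
result = 2%5 = 2
cur = 9%4 = 1
result = 1-11 = -10
cur = 11*(-10) = -110
j = (-10)*(-110) = 1100
cur = 1100*(-110) = -121000
result = 1100//2 = 550
j = 1100//2 = 550

550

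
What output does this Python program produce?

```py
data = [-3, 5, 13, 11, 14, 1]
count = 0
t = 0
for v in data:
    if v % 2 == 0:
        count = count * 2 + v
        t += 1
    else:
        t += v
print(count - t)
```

v=-3: not even; t=-3
v=5: not even; t=2
v=13: not even; t=15
v=11: not even; t=26
v=14: even, count = 0*2+14 = 14; t=27
v=1: not even; t=28
count-t = 14-28 = -14

-14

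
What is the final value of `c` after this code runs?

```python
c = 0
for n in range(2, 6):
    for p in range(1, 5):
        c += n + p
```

96

n=2,p=1: c = 0+3 = 3
n=2,p=2: c = 3+4 = 7
n=2,p=3: c = 7+5 = 12
n=2,p=4: c = 12+6 = 18
n=3,p=1: c = 18+4 = 22
n=3,p=2: c = 22+5 = 27
n=3,p=3: c = 27+6 = 33
n=3,p=4: c = 33+7 = 40
n=4,p=1: c = 40+5 = 45
n=4,p=2: c = 45+6 = 51
n=4,p=3: c = 51+7 = 58
n=4,p=4: c = 58+8 = 66
n=5,p=1: c = 66+6 = 72
n=5,p=2: c = 72+7 = 79
n=5,p=3: c = 79+8 = 87
n=5,p=4: c = 87+9 = 96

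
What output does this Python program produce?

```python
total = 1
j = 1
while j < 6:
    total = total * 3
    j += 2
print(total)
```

27

j=1: total = 1*3 = 3
j=3: total = 3*3 = 9
j=5: total = 9*3 = 27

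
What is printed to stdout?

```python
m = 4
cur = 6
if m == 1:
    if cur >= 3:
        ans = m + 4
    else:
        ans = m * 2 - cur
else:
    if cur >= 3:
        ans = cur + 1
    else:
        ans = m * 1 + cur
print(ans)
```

7

m=4, cur=6
m == 1 is False; cur >= 3 is True
→ ans = cur + 1 = 7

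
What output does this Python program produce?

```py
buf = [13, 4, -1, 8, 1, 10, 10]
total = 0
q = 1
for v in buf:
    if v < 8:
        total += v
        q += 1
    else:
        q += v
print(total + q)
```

49

v=13: not <8; q=14
v=4: <8, total = 0+4 = 4; q=15
v=-1: <8, total = 4+(-1) = 3; q=16
v=8: not <8; q=24
v=1: <8, total = 3+1 = 4; q=25
v=10: not <8; q=35
v=10: not <8; q=45
total+q = 4+45 = 49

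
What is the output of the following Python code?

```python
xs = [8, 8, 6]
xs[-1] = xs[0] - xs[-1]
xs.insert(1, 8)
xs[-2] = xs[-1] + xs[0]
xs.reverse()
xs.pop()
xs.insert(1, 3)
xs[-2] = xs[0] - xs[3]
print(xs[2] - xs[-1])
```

xs[-1] = xs[0]-xs[-1] = 8-6 = 2 → [8, 8, 2]
insert 8 at 1 → [8, 8, 8, 2]
xs[-2] = xs[-1]+xs[0] = 2+8 = 10 → [8, 8, 10, 2]
reverse → [2, 10, 8, 8]
pop() removes 8 → [2, 10, 8]
insert 3 at 1 → [2, 3, 10, 8]
xs[-2] = xs[0]-xs[3] = 2-8 = -6 → [2, 3, -6, 8]
xs[2]-xs[-1] = (-6)-8 = -14

-14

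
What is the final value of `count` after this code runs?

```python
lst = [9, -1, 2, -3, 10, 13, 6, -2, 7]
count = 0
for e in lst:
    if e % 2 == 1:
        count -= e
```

e=9: odd, count = 0-9 = -9
e=-1: odd, count = (-9)-(-1) = -8
e=2: not odd
e=-3: odd, count = (-8)-(-3) = -5
e=10: not odd
e=13: odd, count = (-5)-13 = -18
e=6: not odd
e=-2: not odd
e=7: odd, count = (-18)-7 = -25

-25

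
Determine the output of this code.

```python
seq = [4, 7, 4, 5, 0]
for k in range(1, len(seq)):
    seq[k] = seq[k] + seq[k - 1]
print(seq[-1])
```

20

k=1: seq[1] = 7+4 = 11 → [4, 11, 4, 5, 0]
k=2: seq[2] = 4+11 = 15 → [4, 11, 15, 5, 0]
k=3: seq[3] = 5+15 = 20 → [4, 11, 15, 20, 0]
k=4: seq[4] = 0+20 = 20 → [4, 11, 15, 20, 20]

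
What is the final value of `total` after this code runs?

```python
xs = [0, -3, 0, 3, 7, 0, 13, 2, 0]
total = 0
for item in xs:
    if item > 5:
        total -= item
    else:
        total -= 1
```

item=0: not >5, total = 0-1 = -1
item=-3: not >5, total = (-1)-1 = -2
item=0: not >5, total = (-2)-1 = -3
item=3: not >5, total = (-3)-1 = -4
item=7: >5, total = (-4)-7 = -11
item=0: not >5, total = (-11)-1 = -12
item=13: >5, total = (-12)-13 = -25
item=2: not >5, total = (-25)-1 = -26
item=0: not >5, total = (-26)-1 = -27

-27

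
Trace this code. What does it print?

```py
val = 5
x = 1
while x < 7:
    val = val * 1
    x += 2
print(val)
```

5

x=1: val = 5*1 = 5
x=3: val = 5*1 = 5
x=5: val = 5*1 = 5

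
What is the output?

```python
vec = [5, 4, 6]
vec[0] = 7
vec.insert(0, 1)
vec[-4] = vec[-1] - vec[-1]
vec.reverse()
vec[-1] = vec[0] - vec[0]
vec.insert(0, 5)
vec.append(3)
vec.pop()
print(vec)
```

[5, 6, 4, 7, 0]

vec[0] = 7 → [7, 4, 6]
insert 1 at 0 → [1, 7, 4, 6]
vec[-4] = vec[-1]-vec[-1] = 6-6 = 0 → [0, 7, 4, 6]
reverse → [6, 4, 7, 0]
vec[-1] = vec[0]-vec[0] = 6-6 = 0 → [6, 4, 7, 0]
insert 5 at 0 → [5, 6, 4, 7, 0]
append 3 → [5, 6, 4, 7, 0, 3]
pop() removes 3 → [5, 6, 4, 7, 0]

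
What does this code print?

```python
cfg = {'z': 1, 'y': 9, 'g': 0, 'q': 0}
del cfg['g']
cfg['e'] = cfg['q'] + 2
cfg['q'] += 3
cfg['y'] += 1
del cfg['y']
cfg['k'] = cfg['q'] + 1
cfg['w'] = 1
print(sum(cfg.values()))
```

11

del 'g' → {'z': 1, 'y': 9, 'q': 0}
cfg['e'] = cfg['q']+2 = 2 → {'z': 1, 'y': 9, 'q': 0, 'e': 2}
cfg['q'] = 0+3 = 3 → {'z': 1, 'y': 9, 'q': 3, 'e': 2}
cfg['y'] = 9+1 = 10 → {'z': 1, 'y': 10, 'q': 3, 'e': 2}
del 'y' → {'z': 1, 'q': 3, 'e': 2}
cfg['k'] = cfg['q']+1 = 4 → {'z': 1, 'q': 3, 'e': 2, 'k': 4}
cfg['w'] = 1 → {'z': 1, 'q': 3, 'e': 2, 'k': 4, 'w': 1}
sum of values = 11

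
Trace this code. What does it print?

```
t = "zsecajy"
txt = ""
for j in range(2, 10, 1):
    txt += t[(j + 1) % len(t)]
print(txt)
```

j=2: add t[3]='c' → 'c'
j=3: add t[4]='a' → 'ca'
j=4: add t[5]='j' → 'caj'
j=5: add t[6]='y' → 'cajy'
j=6: add t[0]='z' → 'cajyz'
j=7: add t[1]='s' → 'cajyzs'
j=8: add t[2]='e' → 'cajyzse'
j=9: add t[3]='c' → 'cajyzsec'

cajyzsec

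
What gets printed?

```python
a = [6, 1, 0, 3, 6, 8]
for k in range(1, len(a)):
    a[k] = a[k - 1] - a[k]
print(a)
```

k=1: a[1] = 6-1 = 5 → [6, 5, 0, 3, 6, 8]
k=2: a[2] = 5-0 = 5 → [6, 5, 5, 3, 6, 8]
k=3: a[3] = 5-3 = 2 → [6, 5, 5, 2, 6, 8]
k=4: a[4] = 2-6 = -4 → [6, 5, 5, 2, -4, 8]
k=5: a[5] = (-4)-8 = -12 → [6, 5, 5, 2, -4, -12]

[6, 5, 5, 2, -4, -12]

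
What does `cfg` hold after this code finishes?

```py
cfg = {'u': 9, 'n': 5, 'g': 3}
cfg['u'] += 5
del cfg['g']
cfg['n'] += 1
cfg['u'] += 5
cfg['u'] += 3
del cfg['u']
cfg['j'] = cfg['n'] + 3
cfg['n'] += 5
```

{'n': 11, 'j': 9}

cfg['u'] = 9+5 = 14 → {'u': 14, 'n': 5, 'g': 3}
del 'g' → {'u': 14, 'n': 5}
cfg['n'] = 5+1 = 6 → {'u': 14, 'n': 6}
cfg['u'] = 14+5 = 19 → {'u': 19, 'n': 6}
cfg['u'] = 19+3 = 22 → {'u': 22, 'n': 6}
del 'u' → {'n': 6}
cfg['j'] = cfg['n']+3 = 9 → {'n': 6, 'j': 9}
cfg['n'] = 6+5 = 11 → {'n': 11, 'j': 9}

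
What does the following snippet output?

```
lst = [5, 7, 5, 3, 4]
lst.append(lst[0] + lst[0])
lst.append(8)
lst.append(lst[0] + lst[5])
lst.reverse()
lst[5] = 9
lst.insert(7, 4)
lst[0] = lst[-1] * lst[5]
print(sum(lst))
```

append lst[0]+lst[0] = 5+5 = 10 → [5, 7, 5, 3, 4, 10]
append 8 → [5, 7, 5, 3, 4, 10, 8]
append lst[0]+lst[5] = 5+10 = 15 → [5, 7, 5, 3, 4, 10, 8, 15]
reverse → [15, 8, 10, 4, 3, 5, 7, 5]
lst[5] = 9 → [15, 8, 10, 4, 3, 9, 7, 5]
insert 4 at 7 → [15, 8, 10, 4, 3, 9, 7, 4, 5]
lst[0] = lst[-1]*lst[5] = 5*9 = 45 → [45, 8, 10, 4, 3, 9, 7, 4, 5]
sum = 95

95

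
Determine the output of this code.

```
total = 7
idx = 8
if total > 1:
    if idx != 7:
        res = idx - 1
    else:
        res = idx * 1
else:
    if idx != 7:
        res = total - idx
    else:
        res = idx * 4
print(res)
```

7

total=7, idx=8
total > 1 is True; idx != 7 is True
→ res = idx - 1 = 7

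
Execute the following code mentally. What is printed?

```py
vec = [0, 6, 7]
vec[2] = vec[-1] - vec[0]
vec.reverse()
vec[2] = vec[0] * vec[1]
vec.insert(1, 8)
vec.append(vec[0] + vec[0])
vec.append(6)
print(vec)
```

[7, 8, 6, 42, 14, 6]

vec[2] = vec[-1]-vec[0] = 7-0 = 7 → [0, 6, 7]
reverse → [7, 6, 0]
vec[2] = vec[0]*vec[1] = 7*6 = 42 → [7, 6, 42]
insert 8 at 1 → [7, 8, 6, 42]
append vec[0]+vec[0] = 7+7 = 14 → [7, 8, 6, 42, 14]
append 6 → [7, 8, 6, 42, 14, 6]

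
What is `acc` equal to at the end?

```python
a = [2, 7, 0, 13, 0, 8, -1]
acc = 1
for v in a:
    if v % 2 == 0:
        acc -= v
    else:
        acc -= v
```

v=2: even, acc = 1-2 = -1
v=7: not even, acc = (-1)-7 = -8
v=0: even, acc = (-8)-0 = -8
v=13: not even, acc = (-8)-13 = -21
v=0: even, acc = (-21)-0 = -21
v=8: even, acc = (-21)-8 = -29
v=-1: not even, acc = (-29)-(-1) = -28

-28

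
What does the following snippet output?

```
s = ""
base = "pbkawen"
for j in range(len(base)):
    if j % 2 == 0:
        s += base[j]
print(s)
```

pkwn

j=0: add 'p' → 'p'
j=1: skip
j=2: add 'k' → 'pk'
j=3: skip
j=4: add 'w' → 'pkw'
j=5: skip
j=6: add 'n' → 'pkwn'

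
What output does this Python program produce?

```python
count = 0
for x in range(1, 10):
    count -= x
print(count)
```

-45

x=1: count = 0-1 = -1
x=2: count = (-1)-2 = -3
x=3: count = (-3)-3 = -6
x=4: count = (-6)-4 = -10
x=5: count = (-10)-5 = -15
x=6: count = (-15)-6 = -21
x=7: count = (-21)-7 = -28
x=8: count = (-28)-8 = -36
x=9: count = (-36)-9 = -45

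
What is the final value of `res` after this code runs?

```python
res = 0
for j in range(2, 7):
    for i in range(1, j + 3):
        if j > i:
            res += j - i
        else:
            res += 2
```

j=2,i=1: 2>1, res = 0+1 = 1
j=2,i=2: not 2>2, res = 1+2 = 3
j=2,i=3: not 2>3, res = 3+2 = 5
j=2,i=4: not 2>4, res = 5+2 = 7
j=3,i=1: 3>1, res = 7+2 = 9
j=3,i=2: 3>2, res = 9+1 = 10
j=3,i=3: not 3>3, res = 10+2 = 12
j=3,i=4: not 3>4, res = 12+2 = 14
j=3,i=5: not 3>5, res = 14+2 = 16
j=4,i=1: 4>1, res = 16+3 = 19
j=4,i=2: 4>2, res = 19+2 = 21
j=4,i=3: 4>3, res = 21+1 = 22
j=4,i=4: not 4>4, res = 22+2 = 24
j=4,i=5: not 4>5, res = 24+2 = 26
j=4,i=6: not 4>6, res = 26+2 = 28
j=5,i=1: 5>1, res = 28+4 = 32
j=5,i=2: 5>2, res = 32+3 = 35
j=5,i=3: 5>3, res = 35+2 = 37
j=5,i=4: 5>4, res = 37+1 = 38
j=5,i=5: not 5>5, res = 38+2 = 40
j=5,i=6: not 5>6, res = 40+2 = 42
j=5,i=7: not 5>7, res = 42+2 = 44
j=6,i=1: 6>1, res = 44+5 = 49
j=6,i=2: 6>2, res = 49+4 = 53
j=6,i=3: 6>3, res = 53+3 = 56
j=6,i=4: 6>4, res = 56+2 = 58
j=6,i=5: 6>5, res = 58+1 = 59
j=6,i=6: not 6>6, res = 59+2 = 61
j=6,i=7: not 6>7, res = 61+2 = 63
j=6,i=8: not 6>8, res = 63+2 = 65

65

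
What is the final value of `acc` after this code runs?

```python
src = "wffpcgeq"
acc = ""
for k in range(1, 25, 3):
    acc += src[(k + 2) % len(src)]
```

k=1: add src[3]='p' → 'p'
k=4: add src[6]='e' → 'pe'
k=7: add src[1]='f' → 'pef'
k=10: add src[4]='c' → 'pefc'
k=13: add src[7]='q' → 'pefcq'
k=16: add src[2]='f' → 'pefcqf'
k=19: add src[5]='g' → 'pefcqfg'
k=22: add src[0]='w' → 'pefcqfgw'

'pefcqfgw'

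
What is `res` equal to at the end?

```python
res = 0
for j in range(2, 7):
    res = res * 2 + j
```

88

j=2: res = 0*2+2 = 2
j=3: res = 2*2+3 = 7
j=4: res = 7*2+4 = 18
j=5: res = 18*2+5 = 41
j=6: res = 41*2+6 = 88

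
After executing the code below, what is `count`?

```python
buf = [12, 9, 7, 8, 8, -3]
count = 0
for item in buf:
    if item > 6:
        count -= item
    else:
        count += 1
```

-43

item=12: >6, count = 0-12 = -12
item=9: >6, count = (-12)-9 = -21
item=7: >6, count = (-21)-7 = -28
item=8: >6, count = (-28)-8 = -36
item=8: >6, count = (-36)-8 = -44
item=-3: not >6, count = (-44)+1 = -43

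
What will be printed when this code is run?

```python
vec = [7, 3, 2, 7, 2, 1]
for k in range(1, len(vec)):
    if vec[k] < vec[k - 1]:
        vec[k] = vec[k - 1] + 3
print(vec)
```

k=1: 3<7, vec[1] = 7+3 = 10 → [7, 10, 2, 7, 2, 1]
k=2: 2<10, vec[2] = 10+3 = 13 → [7, 10, 13, 7, 2, 1]
k=3: 7<13, vec[3] = 13+3 = 16 → [7, 10, 13, 16, 2, 1]
k=4: 2<16, vec[4] = 16+3 = 19 → [7, 10, 13, 16, 19, 1]
k=5: 1<19, vec[5] = 19+3 = 22 → [7, 10, 13, 16, 19, 22]

[7, 10, 13, 16, 19, 22]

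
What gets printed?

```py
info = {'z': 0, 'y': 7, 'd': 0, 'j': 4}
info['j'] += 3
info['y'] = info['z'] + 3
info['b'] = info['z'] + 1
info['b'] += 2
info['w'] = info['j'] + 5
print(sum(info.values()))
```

25

info['j'] = 4+3 = 7 → {'z': 0, 'y': 7, 'd': 0, 'j': 7}
info['y'] = info['z']+3 = 3 → {'z': 0, 'y': 3, 'd': 0, 'j': 7}
info['b'] = info['z']+1 = 1 → {'z': 0, 'y': 3, 'd': 0, 'j': 7, 'b': 1}
info['b'] = 1+2 = 3 → {'z': 0, 'y': 3, 'd': 0, 'j': 7, 'b': 3}
info['w'] = info['j']+5 = 12 → {'z': 0, 'y': 3, 'd': 0, 'j': 7, 'b': 3, 'w': 12}
sum of values = 25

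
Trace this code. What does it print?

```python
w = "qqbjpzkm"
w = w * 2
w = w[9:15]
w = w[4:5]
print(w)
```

repeat ×2 → 'qqbjpzkmqqbjpzkm'
slice [9:15] → 'qbjpzk'
slice [4:5] → 'z'

z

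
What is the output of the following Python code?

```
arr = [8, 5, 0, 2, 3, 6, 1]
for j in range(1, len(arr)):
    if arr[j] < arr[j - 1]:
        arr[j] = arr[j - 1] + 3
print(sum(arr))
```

j=1: 5<8, arr[1] = 8+3 = 11 → [8, 11, 0, 2, 3, 6, 1]
j=2: 0<11, arr[2] = 11+3 = 14 → [8, 11, 14, 2, 3, 6, 1]
j=3: 2<14, arr[3] = 14+3 = 17 → [8, 11, 14, 17, 3, 6, 1]
j=4: 3<17, arr[4] = 17+3 = 20 → [8, 11, 14, 17, 20, 6, 1]
j=5: 6<20, arr[5] = 20+3 = 23 → [8, 11, 14, 17, 20, 23, 1]
j=6: 1<23, arr[6] = 23+3 = 26 → [8, 11, 14, 17, 20, 23, 26]
sum = 119

119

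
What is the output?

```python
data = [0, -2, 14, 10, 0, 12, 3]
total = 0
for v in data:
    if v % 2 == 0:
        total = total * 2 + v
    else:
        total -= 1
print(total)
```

v=0: even, total = 0*2+0 = 0
v=-2: even, total = 0*2+(-2) = -2
v=14: even, total = (-2)*2+14 = 10
v=10: even, total = 10*2+10 = 30
v=0: even, total = 30*2+0 = 60
v=12: even, total = 60*2+12 = 132
v=3: not even, total = 132-1 = 131

131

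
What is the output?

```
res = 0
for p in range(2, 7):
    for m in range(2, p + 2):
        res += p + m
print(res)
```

165

p=2,m=2: res = 0+4 = 4
p=2,m=3: res = 4+5 = 9
p=3,m=2: res = 9+5 = 14
p=3,m=3: res = 14+6 = 20
p=3,m=4: res = 20+7 = 27
p=4,m=2: res = 27+6 = 33
p=4,m=3: res = 33+7 = 40
p=4,m=4: res = 40+8 = 48
p=4,m=5: res = 48+9 = 57
p=5,m=2: res = 57+7 = 64
p=5,m=3: res = 64+8 = 72
p=5,m=4: res = 72+9 = 81
p=5,m=5: res = 81+10 = 91
p=5,m=6: res = 91+11 = 102
p=6,m=2: res = 102+8 = 110
p=6,m=3: res = 110+9 = 119
p=6,m=4: res = 119+10 = 129
p=6,m=5: res = 129+11 = 140
p=6,m=6: res = 140+12 = 152
p=6,m=7: res = 152+13 = 165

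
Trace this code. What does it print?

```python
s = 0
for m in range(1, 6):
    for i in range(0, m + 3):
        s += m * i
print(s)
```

295

m=1,i=0: s = 0+0 = 0
m=1,i=1: s = 0+1 = 1
m=1,i=2: s = 1+2 = 3
m=1,i=3: s = 3+3 = 6
m=2,i=0: s = 6+0 = 6
m=2,i=1: s = 6+2 = 8
m=2,i=2: s = 8+4 = 12
m=2,i=3: s = 12+6 = 18
m=2,i=4: s = 18+8 = 26
m=3,i=0: s = 26+0 = 26
m=3,i=1: s = 26+3 = 29
m=3,i=2: s = 29+6 = 35
m=3,i=3: s = 35+9 = 44
m=3,i=4: s = 44+12 = 56
m=3,i=5: s = 56+15 = 71
m=4,i=0: s = 71+0 = 71
m=4,i=1: s = 71+4 = 75
m=4,i=2: s = 75+8 = 83
m=4,i=3: s = 83+12 = 95
m=4,i=4: s = 95+16 = 111
m=4,i=5: s = 111+20 = 131
m=4,i=6: s = 131+24 = 155
m=5,i=0: s = 155+0 = 155
m=5,i=1: s = 155+5 = 160
m=5,i=2: s = 160+10 = 170
m=5,i=3: s = 170+15 = 185
m=5,i=4: s = 185+20 = 205
m=5,i=5: s = 205+25 = 230
m=5,i=6: s = 230+30 = 260
m=5,i=7: s = 260+35 = 295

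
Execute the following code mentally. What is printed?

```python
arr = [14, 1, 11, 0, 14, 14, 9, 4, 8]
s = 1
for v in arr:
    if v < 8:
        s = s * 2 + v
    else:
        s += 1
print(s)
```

35

v=14: not <8, s = 1+1 = 2
v=1: <8, s = 2*2+1 = 5
v=11: not <8, s = 5+1 = 6
v=0: <8, s = 6*2+0 = 12
v=14: not <8, s = 12+1 = 13
v=14: not <8, s = 13+1 = 14
v=9: not <8, s = 14+1 = 15
v=4: <8, s = 15*2+4 = 34
v=8: not <8, s = 34+1 = 35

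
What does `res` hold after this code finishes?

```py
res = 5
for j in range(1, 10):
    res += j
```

50

j=1: res = 5+1 = 6
j=2: res = 6+2 = 8
j=3: res = 8+3 = 11
j=4: res = 11+4 = 15
j=5: res = 15+5 = 20
j=6: res = 20+6 = 26
j=7: res = 26+7 = 33
j=8: res = 33+8 = 41
j=9: res = 41+9 = 50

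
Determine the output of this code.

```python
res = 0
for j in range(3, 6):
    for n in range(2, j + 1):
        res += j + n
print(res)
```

66

j=3,n=2: res = 0+5 = 5
j=3,n=3: res = 5+6 = 11
j=4,n=2: res = 11+6 = 17
j=4,n=3: res = 17+7 = 24
j=4,n=4: res = 24+8 = 32
j=5,n=2: res = 32+7 = 39
j=5,n=3: res = 39+8 = 47
j=5,n=4: res = 47+9 = 56
j=5,n=5: res = 56+10 = 66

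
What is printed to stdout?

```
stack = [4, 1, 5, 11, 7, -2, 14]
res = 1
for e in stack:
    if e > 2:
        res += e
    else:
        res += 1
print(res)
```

e=4: >2, res = 1+4 = 5
e=1: not >2, res = 5+1 = 6
e=5: >2, res = 6+5 = 11
e=11: >2, res = 11+11 = 22
e=7: >2, res = 22+7 = 29
e=-2: not >2, res = 29+1 = 30
e=14: >2, res = 30+14 = 44

44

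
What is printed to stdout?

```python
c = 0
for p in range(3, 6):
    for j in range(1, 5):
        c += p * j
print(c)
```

120

p=3,j=1: c = 0+3 = 3
p=3,j=2: c = 3+6 = 9
p=3,j=3: c = 9+9 = 18
p=3,j=4: c = 18+12 = 30
p=4,j=1: c = 30+4 = 34
p=4,j=2: c = 34+8 = 42
p=4,j=3: c = 42+12 = 54
p=4,j=4: c = 54+16 = 70
p=5,j=1: c = 70+5 = 75
p=5,j=2: c = 75+10 = 85
p=5,j=3: c = 85+15 = 100
p=5,j=4: c = 100+20 = 120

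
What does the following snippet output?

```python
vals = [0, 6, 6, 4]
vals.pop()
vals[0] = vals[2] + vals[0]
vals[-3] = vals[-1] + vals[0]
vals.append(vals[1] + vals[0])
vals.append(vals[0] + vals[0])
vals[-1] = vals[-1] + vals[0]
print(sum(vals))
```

78

pop() removes 4 → [0, 6, 6]
vals[0] = vals[2]+vals[0] = 6+0 = 6 → [6, 6, 6]
vals[-3] = vals[-1]+vals[0] = 6+6 = 12 → [12, 6, 6]
append vals[1]+vals[0] = 6+12 = 18 → [12, 6, 6, 18]
append vals[0]+vals[0] = 12+12 = 24 → [12, 6, 6, 18, 24]
vals[-1] = vals[-1]+vals[0] = 24+12 = 36 → [12, 6, 6, 18, 36]
sum = 78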